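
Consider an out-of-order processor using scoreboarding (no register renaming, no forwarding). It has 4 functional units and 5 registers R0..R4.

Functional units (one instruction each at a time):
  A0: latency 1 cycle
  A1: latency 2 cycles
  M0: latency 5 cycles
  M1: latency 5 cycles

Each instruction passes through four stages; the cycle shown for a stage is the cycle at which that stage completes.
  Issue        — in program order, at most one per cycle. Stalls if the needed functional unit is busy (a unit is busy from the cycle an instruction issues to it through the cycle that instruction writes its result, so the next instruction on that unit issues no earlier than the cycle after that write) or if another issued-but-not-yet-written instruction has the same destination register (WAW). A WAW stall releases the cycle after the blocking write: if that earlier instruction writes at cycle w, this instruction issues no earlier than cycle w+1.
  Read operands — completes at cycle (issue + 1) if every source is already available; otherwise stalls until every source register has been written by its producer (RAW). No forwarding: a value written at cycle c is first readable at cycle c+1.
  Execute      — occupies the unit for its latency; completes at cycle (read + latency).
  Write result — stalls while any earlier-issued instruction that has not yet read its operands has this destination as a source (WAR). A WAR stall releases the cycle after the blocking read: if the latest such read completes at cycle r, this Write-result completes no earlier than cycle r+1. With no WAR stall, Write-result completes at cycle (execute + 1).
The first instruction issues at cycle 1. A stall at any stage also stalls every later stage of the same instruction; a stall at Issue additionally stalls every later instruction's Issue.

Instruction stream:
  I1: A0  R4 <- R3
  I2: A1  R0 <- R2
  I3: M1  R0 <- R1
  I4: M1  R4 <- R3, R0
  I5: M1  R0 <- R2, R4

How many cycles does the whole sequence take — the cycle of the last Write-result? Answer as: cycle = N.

[1] I1 issues→A0
[2] I1 reads, I2 issues→A1
[3] I1 exec-done, I2 reads
[4] I1 writes R4
[5] I2 exec-done
[6] I2 writes R0
[7] I3 issues→M1
[8] I3 reads
[13] I3 exec-done
[14] I3 writes R0
[15] I4 issues→M1
[16] I4 reads
[21] I4 exec-done
[22] I4 writes R4
[23] I5 issues→M1
[24] I5 reads
[29] I5 exec-done
[30] I5 writes R0

cycle = 30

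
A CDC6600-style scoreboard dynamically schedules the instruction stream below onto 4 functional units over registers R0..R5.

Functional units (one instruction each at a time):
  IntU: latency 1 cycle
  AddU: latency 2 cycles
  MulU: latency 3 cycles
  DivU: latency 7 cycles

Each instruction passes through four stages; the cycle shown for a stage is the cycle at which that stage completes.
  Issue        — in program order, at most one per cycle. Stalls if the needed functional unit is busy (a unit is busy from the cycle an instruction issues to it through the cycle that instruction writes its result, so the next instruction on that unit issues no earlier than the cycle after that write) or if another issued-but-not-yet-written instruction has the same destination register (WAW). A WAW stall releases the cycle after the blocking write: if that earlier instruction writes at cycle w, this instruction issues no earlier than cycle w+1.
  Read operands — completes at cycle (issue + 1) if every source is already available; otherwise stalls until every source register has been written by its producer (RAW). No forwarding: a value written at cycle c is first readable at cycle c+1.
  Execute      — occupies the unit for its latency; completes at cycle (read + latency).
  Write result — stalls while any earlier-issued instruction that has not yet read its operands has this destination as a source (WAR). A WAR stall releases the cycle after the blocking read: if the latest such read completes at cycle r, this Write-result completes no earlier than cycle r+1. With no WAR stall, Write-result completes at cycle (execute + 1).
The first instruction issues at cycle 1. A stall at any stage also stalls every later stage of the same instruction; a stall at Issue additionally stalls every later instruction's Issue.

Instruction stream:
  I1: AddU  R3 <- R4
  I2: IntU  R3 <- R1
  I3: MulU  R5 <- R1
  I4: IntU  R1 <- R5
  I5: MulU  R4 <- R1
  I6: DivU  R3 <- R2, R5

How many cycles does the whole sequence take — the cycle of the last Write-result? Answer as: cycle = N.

I1  is:1  ro:2  ex:4  wr:5
I2  is:6  ro:7  ex:8  wr:9  — WAW R3: wait I1 write@5
I3  is:7  ro:8  ex:11  wr:12
I4  is:10  ro:13  ex:14  wr:15  — struct: IntU busy until I2 writes@9, RAW R5: wait I3 write@12
I5  is:13  ro:16  ex:19  wr:20  — struct: MulU busy until I3 writes@12, RAW R1: wait I4 write@15
I6  is:14  ro:15  ex:22  wr:23

cycle = 23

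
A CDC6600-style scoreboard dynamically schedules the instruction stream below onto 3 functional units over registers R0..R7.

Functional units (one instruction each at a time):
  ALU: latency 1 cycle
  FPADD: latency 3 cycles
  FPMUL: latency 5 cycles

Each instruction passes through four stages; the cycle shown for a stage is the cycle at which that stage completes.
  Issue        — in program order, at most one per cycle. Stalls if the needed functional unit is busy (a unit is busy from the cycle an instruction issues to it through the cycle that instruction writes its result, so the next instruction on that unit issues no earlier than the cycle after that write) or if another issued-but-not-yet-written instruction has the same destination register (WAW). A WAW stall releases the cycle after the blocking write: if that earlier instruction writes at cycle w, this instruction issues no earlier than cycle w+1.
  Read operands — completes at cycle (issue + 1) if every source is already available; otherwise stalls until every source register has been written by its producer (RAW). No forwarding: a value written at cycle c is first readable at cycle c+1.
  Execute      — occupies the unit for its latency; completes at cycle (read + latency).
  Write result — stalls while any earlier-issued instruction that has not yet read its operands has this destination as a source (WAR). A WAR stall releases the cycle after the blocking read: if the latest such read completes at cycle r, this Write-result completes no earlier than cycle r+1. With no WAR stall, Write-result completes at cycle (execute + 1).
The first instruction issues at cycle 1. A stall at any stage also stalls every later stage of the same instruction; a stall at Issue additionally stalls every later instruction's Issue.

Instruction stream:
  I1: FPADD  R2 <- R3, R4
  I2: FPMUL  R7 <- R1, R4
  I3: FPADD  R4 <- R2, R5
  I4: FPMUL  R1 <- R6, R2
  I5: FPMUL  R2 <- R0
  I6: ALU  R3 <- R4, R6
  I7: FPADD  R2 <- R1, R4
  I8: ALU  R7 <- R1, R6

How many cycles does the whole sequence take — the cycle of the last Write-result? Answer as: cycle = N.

cycle = 31

  I1 | 1 | 2 | 5 | 6
  I2 | 2 | 3 | 8 | 9
  I3 | 7 | 8 | 11 | 12   struct: FPADD busy until I1 writes@6
  I4 | 10 | 11 | 16 | 17   struct: FPMUL busy until I2 writes@9
  I5 | 18 | 19 | 24 | 25   struct: FPMUL busy until I4 writes@17
  I6 | 19 | 20 | 21 | 22
  I7 | 26 | 27 | 30 | 31   WAW R2: wait I5 write@25
  I8 | 27 | 28 | 29 | 30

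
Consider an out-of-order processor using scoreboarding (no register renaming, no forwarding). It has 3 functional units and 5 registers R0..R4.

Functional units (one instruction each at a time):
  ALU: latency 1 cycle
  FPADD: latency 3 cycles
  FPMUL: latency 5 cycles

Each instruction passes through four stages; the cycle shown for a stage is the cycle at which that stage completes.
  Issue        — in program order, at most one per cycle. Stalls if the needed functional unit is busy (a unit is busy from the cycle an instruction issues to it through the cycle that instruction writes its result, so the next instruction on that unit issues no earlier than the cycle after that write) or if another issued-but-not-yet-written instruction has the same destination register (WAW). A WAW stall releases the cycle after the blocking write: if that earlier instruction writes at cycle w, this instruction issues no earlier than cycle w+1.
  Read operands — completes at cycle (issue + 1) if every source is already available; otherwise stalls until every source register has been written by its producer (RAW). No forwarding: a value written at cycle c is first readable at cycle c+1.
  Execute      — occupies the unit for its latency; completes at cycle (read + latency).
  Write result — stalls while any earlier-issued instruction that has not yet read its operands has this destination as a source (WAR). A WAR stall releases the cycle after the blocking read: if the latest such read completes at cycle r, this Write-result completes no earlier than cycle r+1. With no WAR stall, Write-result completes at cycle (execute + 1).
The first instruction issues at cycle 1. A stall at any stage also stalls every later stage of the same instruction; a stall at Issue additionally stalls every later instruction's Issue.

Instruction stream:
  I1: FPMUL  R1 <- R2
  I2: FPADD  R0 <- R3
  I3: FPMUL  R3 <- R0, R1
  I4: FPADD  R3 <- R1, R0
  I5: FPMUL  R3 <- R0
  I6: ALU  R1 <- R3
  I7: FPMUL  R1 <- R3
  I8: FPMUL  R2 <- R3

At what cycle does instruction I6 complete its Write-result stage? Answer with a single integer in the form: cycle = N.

I1 -> (1, 2, 7, 8)
I2 -> (2, 3, 6, 7)
I3 -> (9, 10, 15, 16)  // struct: FPMUL busy until I1 writes@8
I4 -> (17, 18, 21, 22)  // WAW R3: wait I3 write@16
I5 -> (23, 24, 29, 30)  // WAW R3: wait I4 write@22
I6 -> (24, 31, 32, 33)  // RAW R3: wait I5 write@30
I7 -> (34, 35, 40, 41)  // WAW R1: wait I6 write@33
I8 -> (42, 43, 48, 49)  // struct: FPMUL busy until I7 writes@41

cycle = 33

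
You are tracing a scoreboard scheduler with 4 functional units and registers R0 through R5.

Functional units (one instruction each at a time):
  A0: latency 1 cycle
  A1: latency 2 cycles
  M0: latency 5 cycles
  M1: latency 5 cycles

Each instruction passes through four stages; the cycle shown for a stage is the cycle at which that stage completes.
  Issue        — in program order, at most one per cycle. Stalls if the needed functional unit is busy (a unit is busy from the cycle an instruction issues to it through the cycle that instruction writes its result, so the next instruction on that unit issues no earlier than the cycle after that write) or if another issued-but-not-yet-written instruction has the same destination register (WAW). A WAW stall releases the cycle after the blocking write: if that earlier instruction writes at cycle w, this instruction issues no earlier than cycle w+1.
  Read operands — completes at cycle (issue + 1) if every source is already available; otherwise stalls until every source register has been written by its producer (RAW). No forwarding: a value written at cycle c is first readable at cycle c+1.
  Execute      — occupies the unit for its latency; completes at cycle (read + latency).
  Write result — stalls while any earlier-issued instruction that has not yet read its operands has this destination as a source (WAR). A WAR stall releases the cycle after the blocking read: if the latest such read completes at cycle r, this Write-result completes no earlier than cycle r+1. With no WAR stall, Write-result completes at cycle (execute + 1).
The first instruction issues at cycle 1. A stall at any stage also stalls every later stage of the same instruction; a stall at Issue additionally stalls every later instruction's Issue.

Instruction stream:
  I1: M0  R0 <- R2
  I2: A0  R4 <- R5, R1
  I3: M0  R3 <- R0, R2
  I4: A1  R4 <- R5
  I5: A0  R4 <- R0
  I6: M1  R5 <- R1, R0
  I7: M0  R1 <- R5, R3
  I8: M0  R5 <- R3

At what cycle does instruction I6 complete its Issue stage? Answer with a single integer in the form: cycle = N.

cycle 1: I1→M0
cycle 2: I1 RO · I2→A0
cycle 3: I2 RO
cycle 4: I2 EX
cycle 5: I2 WR R4
cycle 7: I1 EX
cycle 8: I1 WR R0
cycle 9: I3→M0
cycle 10: I3 RO · I4→A1
cycle 11: I4 RO
cycle 13: I4 EX
cycle 14: I4 WR R4
cycle 15: I3 EX · I5→A0
cycle 16: I3 WR R3 · I5 RO · I6→M1
cycle 17: I5 EX · I6 RO · I7→M0
cycle 18: I5 WR R4
cycle 22: I6 EX
cycle 23: I6 WR R5
cycle 24: I7 RO
cycle 29: I7 EX
cycle 30: I7 WR R1
cycle 31: I8→M0
cycle 32: I8 RO
cycle 37: I8 EX
cycle 38: I8 WR R5

cycle = 16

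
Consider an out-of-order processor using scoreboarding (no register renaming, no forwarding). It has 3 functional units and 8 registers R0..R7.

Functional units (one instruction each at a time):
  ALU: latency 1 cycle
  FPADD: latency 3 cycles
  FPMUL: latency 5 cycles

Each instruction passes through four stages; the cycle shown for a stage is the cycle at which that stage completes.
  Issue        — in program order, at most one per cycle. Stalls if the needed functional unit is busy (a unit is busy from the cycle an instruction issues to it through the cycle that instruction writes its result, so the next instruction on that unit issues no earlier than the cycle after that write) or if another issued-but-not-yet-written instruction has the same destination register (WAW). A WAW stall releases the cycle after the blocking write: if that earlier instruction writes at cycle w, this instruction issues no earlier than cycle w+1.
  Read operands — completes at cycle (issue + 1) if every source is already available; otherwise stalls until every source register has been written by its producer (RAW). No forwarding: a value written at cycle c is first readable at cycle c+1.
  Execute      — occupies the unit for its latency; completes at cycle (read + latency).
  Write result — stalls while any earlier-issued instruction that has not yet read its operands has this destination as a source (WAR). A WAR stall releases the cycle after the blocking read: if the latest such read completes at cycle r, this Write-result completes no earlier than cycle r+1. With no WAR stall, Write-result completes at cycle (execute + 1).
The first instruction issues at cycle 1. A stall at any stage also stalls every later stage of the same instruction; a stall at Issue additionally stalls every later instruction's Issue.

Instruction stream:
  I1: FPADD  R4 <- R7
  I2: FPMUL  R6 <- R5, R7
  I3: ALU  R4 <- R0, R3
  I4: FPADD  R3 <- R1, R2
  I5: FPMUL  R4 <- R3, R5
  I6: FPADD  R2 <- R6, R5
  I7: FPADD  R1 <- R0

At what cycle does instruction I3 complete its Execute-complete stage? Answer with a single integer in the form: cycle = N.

I1 -> (1, 2, 5, 6)
I2 -> (2, 3, 8, 9)
I3 -> (7, 8, 9, 10)  // WAW R4: wait I1 write@6
I4 -> (8, 9, 12, 13)
I5 -> (11, 14, 19, 20)  // WAW R4: wait I3 write@10, RAW R3: wait I4 write@13
I6 -> (14, 15, 18, 19)  // struct: FPADD busy until I4 writes@13
I7 -> (20, 21, 24, 25)  // struct: FPADD busy until I6 writes@19

cycle = 9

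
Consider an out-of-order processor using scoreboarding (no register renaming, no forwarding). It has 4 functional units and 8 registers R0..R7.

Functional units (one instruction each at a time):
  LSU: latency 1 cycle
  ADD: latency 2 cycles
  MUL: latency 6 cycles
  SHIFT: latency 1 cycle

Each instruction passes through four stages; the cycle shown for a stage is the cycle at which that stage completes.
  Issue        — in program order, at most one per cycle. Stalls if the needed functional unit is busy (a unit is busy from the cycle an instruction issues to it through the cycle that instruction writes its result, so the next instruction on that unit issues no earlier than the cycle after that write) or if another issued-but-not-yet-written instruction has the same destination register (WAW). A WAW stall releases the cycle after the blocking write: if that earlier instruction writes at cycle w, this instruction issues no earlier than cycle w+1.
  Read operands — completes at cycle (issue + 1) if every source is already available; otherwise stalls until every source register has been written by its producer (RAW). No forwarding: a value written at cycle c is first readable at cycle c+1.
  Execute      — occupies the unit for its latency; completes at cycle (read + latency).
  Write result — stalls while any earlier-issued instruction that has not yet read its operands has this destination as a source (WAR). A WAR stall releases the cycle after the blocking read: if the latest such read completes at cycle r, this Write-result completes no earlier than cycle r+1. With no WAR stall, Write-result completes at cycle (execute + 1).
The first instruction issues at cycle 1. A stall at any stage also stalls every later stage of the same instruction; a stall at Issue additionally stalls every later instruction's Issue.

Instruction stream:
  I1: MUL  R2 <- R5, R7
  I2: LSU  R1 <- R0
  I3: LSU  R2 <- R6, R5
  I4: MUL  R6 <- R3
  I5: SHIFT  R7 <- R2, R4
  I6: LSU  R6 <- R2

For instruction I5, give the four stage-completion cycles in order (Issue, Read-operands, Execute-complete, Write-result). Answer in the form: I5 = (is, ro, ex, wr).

I5 = (12, 14, 15, 16)

I1  is:1  ro:2  ex:8  wr:9
I2  is:2  ro:3  ex:4  wr:5
I3  is:10  ro:11  ex:12  wr:13  — WAW R2: wait I1 write@9
I4  is:11  ro:12  ex:18  wr:19
I5  is:12  ro:14  ex:15  wr:16  — RAW R2: wait I3 write@13
I6  is:20  ro:21  ex:22  wr:23  — WAW R6: wait I4 write@19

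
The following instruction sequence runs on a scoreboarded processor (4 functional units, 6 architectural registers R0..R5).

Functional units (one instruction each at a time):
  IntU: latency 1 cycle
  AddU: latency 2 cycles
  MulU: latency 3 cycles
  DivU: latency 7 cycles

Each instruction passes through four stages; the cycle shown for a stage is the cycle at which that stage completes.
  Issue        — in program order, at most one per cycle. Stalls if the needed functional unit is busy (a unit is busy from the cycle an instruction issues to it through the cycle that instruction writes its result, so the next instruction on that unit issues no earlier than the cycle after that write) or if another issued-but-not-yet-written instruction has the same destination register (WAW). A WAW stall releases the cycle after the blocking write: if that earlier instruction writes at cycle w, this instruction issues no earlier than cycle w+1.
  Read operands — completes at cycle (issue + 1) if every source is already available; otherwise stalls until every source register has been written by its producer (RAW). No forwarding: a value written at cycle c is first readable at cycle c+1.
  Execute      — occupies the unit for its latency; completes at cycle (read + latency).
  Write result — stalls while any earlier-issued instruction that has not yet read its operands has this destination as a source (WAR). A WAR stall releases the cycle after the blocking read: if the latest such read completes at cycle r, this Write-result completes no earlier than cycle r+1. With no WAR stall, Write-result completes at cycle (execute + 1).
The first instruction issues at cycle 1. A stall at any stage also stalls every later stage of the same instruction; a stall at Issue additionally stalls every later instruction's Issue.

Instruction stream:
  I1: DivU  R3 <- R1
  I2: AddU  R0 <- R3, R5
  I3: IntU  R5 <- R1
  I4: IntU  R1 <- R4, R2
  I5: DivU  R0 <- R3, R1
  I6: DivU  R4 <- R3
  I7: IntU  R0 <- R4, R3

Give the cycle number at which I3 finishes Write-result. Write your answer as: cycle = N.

cycle = 12

  I1 | 1 | 2 | 9 | 10
  I2 | 2 | 11 | 13 | 14   RAW R3: wait I1 write@10
  I3 | 3 | 4 | 5 | 12   WAR R5: wait I2 read@11
  I4 | 13 | 14 | 15 | 16   struct: IntU busy until I3 writes@12
  I5 | 15 | 17 | 24 | 25   WAW R0: wait I2 write@14 · RAW R1: wait I4 write@16
  I6 | 26 | 27 | 34 | 35   struct: DivU busy until I5 writes@25
  I7 | 27 | 36 | 37 | 38   RAW R4: wait I6 write@35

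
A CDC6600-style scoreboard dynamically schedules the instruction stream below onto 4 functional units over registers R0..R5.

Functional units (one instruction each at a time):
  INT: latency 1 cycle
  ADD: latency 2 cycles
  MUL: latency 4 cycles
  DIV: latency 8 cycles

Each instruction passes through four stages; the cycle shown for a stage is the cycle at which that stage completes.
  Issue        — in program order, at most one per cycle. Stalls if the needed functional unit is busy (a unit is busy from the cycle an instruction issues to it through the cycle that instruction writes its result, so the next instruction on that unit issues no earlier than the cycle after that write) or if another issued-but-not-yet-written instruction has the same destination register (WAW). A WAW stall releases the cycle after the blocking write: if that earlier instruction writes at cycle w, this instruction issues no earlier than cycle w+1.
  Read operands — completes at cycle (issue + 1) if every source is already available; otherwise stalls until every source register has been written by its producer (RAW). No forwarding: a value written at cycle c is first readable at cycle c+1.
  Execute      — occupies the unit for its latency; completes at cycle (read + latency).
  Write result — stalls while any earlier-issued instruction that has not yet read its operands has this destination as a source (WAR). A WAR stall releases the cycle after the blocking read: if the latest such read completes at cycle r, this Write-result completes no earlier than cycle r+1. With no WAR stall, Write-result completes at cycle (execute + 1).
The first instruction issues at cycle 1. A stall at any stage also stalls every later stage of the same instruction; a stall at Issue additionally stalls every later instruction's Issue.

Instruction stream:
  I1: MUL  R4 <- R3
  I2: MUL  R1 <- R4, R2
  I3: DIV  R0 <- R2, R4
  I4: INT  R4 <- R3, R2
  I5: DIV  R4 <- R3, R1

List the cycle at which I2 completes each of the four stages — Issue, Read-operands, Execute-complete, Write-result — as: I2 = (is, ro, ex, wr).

[I1] 1/2/6/7
[I2] 8/9/13/14  (struct: MUL busy until I1 writes@7)
[I3] 9/10/18/19
[I4] 10/11/12/13
[I5] 20/21/29/30  (struct: DIV busy until I3 writes@19)

I2 = (8, 9, 13, 14)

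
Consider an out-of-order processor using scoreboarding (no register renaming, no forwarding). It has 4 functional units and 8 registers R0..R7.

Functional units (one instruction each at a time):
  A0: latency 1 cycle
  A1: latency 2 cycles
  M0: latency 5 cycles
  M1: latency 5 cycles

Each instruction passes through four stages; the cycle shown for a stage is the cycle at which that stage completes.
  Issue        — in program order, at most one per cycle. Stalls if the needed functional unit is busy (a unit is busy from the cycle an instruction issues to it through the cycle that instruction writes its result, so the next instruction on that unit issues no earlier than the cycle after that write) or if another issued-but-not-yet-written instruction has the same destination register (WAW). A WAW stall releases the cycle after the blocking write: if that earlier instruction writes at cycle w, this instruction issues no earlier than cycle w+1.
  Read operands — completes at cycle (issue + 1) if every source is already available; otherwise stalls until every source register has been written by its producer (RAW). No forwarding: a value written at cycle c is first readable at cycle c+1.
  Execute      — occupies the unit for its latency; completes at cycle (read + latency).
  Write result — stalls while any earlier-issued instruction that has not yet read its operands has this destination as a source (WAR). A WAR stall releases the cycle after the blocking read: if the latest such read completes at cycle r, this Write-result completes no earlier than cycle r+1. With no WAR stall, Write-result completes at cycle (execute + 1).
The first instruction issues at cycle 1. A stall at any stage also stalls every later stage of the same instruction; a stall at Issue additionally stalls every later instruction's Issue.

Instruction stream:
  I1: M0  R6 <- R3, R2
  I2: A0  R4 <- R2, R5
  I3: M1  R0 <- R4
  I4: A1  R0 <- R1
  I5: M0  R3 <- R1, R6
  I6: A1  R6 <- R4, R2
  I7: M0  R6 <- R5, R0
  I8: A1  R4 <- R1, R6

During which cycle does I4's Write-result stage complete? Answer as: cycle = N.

cycle = 17

[I1] 1/2/7/8
[I2] 2/3/4/5
[I3] 3/6/11/12  (RAW R4: wait I2 write@5)
[I4] 13/14/16/17  (WAW R0: wait I3 write@12)
[I5] 14/15/20/21
[I6] 18/19/21/22  (struct: A1 busy until I4 writes@17)
[I7] 23/24/29/30  (WAW R6: wait I6 write@22)
[I8] 24/31/33/34  (RAW R6: wait I7 write@30)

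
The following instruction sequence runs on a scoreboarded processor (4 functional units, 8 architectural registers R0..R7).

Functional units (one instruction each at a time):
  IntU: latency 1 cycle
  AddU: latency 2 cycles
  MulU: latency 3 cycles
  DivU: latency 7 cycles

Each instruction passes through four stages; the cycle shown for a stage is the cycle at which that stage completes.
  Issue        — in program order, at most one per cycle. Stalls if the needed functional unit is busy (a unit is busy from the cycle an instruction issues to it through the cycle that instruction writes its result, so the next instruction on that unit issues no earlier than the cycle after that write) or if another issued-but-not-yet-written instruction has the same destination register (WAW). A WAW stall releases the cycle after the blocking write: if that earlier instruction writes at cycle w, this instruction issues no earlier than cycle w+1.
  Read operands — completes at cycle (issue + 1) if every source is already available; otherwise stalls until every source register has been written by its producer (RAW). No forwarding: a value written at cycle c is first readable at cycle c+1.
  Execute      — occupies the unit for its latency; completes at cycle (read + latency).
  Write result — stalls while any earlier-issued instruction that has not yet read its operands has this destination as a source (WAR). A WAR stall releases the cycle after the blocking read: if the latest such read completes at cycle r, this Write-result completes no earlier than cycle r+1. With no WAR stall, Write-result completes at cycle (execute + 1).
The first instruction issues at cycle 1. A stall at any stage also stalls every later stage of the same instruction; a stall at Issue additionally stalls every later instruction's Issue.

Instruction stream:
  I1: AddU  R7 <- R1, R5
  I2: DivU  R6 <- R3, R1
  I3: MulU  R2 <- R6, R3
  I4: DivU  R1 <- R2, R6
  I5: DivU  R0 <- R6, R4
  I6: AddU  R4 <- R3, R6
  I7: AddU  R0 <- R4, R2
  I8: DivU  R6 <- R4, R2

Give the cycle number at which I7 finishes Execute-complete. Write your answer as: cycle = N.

cycle = 39

c1: I1→AddU
c2: I1 RO | I2→DivU
c3: I2 RO | I3→MulU
c4: I1 EX
c5: I1 WR R7
c10: I2 EX
c11: I2 WR R6
c12: I3 RO | I4→DivU
c15: I3 EX
c16: I3 WR R2
c17: I4 RO
c24: I4 EX
c25: I4 WR R1
c26: I5→DivU
c27: I5 RO | I6→AddU
c28: I6 RO
c30: I6 EX
c31: I6 WR R4
c34: I5 EX
c35: I5 WR R0
c36: I7→AddU
c37: I7 RO | I8→DivU
c38: I8 RO
c39: I7 EX
c40: I7 WR R0
c45: I8 EX
c46: I8 WR R6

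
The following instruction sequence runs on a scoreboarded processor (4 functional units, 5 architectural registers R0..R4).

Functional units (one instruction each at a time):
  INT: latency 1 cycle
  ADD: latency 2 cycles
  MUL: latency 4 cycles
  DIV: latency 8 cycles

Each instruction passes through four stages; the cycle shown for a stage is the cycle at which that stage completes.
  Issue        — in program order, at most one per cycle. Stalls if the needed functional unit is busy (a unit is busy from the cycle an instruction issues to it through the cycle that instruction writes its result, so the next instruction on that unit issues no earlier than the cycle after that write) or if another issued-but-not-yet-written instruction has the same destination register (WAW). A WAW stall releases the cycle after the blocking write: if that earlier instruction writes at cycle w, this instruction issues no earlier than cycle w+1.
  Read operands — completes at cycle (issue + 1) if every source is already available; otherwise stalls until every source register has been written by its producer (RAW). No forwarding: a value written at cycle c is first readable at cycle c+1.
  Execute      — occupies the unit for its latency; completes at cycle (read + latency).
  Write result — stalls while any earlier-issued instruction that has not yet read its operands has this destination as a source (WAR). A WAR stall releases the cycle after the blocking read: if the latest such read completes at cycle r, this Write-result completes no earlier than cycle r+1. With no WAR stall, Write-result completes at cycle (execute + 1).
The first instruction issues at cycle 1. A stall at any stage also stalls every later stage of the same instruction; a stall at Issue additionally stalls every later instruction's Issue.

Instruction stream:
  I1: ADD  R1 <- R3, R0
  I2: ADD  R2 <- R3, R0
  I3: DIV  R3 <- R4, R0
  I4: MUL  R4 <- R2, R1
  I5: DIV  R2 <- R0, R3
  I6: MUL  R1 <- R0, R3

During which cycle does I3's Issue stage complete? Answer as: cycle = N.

1) issue 1, read 2, done 4, write 5
2) issue 6, read 7, done 9, write 10  <struct: ADD busy until I1 writes@5>
3) issue 7, read 8, done 16, write 17
4) issue 8, read 11, done 15, write 16  <RAW R2: wait I2 write@10>
5) issue 18, read 19, done 27, write 28  <struct: DIV busy until I3 writes@17>
6) issue 19, read 20, done 24, write 25

cycle = 7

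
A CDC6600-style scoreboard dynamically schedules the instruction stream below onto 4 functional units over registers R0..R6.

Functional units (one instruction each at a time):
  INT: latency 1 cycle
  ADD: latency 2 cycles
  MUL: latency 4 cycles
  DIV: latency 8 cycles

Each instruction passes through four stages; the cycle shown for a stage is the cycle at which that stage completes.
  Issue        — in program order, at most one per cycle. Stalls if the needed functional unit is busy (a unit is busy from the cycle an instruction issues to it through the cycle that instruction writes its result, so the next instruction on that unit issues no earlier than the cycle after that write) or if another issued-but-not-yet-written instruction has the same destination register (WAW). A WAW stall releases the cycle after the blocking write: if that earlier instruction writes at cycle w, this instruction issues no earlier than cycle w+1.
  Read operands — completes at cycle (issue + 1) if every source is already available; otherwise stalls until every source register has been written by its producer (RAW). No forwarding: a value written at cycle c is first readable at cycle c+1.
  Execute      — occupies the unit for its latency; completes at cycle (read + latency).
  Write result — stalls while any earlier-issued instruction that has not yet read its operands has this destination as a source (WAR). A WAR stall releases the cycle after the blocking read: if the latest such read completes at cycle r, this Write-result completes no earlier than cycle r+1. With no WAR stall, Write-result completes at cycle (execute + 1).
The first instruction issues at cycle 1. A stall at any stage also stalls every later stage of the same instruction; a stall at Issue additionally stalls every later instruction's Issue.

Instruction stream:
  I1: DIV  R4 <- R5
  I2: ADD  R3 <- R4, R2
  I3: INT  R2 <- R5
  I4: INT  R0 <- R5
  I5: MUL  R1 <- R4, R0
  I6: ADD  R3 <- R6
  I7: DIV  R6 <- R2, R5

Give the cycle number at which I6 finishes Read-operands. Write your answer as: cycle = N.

cycle = 17

I1: IS=1 RO=2 EX=10 WR=11
I2: IS=2 RO=12 EX=14 WR=15  [RAW R4: wait I1 write@11]
I3: IS=3 RO=4 EX=5 WR=13  [WAR R2: wait I2 read@12]
I4: IS=14 RO=15 EX=16 WR=17  [struct: INT busy until I3 writes@13]
I5: IS=15 RO=18 EX=22 WR=23  [RAW R0: wait I4 write@17]
I6: IS=16 RO=17 EX=19 WR=20
I7: IS=17 RO=18 EX=26 WR=27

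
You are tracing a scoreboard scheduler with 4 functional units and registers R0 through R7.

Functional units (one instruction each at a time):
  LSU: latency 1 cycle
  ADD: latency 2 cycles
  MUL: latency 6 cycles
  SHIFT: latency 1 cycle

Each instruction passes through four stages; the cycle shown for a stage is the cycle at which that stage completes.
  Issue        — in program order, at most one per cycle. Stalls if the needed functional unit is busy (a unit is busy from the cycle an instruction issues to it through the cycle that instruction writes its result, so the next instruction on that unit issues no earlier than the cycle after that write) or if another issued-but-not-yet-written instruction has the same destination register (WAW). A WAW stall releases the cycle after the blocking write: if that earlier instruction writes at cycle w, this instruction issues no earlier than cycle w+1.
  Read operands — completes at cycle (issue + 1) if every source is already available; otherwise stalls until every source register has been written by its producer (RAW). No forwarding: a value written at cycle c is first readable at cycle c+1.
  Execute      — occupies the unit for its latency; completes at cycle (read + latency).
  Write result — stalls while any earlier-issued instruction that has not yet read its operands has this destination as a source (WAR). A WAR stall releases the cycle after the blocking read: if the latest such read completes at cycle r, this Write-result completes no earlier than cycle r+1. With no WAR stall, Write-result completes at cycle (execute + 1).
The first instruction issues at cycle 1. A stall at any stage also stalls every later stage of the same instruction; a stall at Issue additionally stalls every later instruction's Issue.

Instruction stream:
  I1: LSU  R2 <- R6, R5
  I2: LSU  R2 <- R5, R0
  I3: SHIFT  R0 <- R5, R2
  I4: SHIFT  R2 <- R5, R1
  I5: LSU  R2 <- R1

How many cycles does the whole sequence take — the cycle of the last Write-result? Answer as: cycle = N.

cycle = 19

1) issue 1, read 2, done 3, write 4
2) issue 5, read 6, done 7, write 8  <struct: LSU busy until I1 writes@4>
3) issue 6, read 9, done 10, write 11  <RAW R2: wait I2 write@8>
4) issue 12, read 13, done 14, write 15  <struct: SHIFT busy until I3 writes@11>
5) issue 16, read 17, done 18, write 19  <WAW R2: wait I4 write@15>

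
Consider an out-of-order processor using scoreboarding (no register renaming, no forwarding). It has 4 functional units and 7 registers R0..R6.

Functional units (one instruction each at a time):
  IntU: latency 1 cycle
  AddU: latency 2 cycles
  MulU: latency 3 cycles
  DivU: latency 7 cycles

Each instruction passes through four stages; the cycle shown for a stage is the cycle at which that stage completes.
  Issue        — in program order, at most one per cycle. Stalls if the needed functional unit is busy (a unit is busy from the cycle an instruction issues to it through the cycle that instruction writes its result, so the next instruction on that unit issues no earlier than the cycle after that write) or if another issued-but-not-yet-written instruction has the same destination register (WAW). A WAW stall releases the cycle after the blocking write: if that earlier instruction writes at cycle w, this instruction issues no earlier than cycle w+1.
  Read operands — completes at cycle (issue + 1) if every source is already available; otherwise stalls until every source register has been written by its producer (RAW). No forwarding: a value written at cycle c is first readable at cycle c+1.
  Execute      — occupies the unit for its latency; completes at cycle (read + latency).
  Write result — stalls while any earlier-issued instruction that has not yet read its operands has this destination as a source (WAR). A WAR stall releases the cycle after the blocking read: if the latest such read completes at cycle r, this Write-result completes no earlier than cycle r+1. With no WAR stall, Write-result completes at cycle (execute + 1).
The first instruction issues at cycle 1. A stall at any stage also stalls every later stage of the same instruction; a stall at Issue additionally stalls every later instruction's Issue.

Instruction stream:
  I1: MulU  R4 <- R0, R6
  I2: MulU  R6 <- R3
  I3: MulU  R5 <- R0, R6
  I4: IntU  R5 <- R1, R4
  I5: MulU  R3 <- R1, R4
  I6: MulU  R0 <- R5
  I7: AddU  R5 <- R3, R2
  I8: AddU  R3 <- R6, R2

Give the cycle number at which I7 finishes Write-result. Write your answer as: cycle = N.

cycle = 31

t=1  I1 dispatched to MulU
t=2  I1 operands ready
t=5  I1 complete
t=6  R4←I1
t=7  I2 dispatched to MulU
t=8  I2 operands ready
t=11  I2 complete
t=12  R6←I2
t=13  I3 dispatched to MulU
t=14  I3 operands ready
t=17  I3 complete
t=18  R5←I3
t=19  I4 dispatched to IntU
t=20  I4 operands ready | I5 dispatched to MulU
t=21  I4 complete | I5 operands ready
t=22  R5←I4
t=24  I5 complete
t=25  R3←I5
t=26  I6 dispatched to MulU
t=27  I6 operands ready | I7 dispatched to AddU
t=28  I7 operands ready
t=30  I6 complete | I7 complete
t=31  R0←I6 | R5←I7
t=32  I8 dispatched to AddU
t=33  I8 operands ready
t=35  I8 complete
t=36  R3←I8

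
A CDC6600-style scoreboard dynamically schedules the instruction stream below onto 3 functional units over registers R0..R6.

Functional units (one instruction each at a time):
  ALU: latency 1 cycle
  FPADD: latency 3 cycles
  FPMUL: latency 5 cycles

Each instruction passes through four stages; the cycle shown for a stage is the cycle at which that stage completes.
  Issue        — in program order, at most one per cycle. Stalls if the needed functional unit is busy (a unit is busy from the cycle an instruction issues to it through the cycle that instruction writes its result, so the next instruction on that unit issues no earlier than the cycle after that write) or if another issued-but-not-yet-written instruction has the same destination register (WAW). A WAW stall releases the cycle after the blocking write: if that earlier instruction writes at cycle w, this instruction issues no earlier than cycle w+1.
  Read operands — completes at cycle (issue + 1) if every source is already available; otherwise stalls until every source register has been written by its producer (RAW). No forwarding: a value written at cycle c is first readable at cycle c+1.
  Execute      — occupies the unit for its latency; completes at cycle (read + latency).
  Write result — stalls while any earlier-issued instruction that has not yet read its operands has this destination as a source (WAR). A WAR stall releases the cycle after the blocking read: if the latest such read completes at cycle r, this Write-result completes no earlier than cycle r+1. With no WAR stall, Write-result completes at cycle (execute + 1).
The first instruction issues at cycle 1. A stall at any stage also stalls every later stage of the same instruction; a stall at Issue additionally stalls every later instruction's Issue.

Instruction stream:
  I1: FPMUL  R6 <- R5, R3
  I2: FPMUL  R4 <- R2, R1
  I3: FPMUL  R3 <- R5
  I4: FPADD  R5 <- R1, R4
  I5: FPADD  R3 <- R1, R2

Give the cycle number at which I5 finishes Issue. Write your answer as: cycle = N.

I1 -> (1, 2, 7, 8)
I2 -> (9, 10, 15, 16)  // struct: FPMUL busy until I1 writes@8
I3 -> (17, 18, 23, 24)  // struct: FPMUL busy until I2 writes@16
I4 -> (18, 19, 22, 23)
I5 -> (25, 26, 29, 30)  // WAW R3: wait I3 write@24

cycle = 25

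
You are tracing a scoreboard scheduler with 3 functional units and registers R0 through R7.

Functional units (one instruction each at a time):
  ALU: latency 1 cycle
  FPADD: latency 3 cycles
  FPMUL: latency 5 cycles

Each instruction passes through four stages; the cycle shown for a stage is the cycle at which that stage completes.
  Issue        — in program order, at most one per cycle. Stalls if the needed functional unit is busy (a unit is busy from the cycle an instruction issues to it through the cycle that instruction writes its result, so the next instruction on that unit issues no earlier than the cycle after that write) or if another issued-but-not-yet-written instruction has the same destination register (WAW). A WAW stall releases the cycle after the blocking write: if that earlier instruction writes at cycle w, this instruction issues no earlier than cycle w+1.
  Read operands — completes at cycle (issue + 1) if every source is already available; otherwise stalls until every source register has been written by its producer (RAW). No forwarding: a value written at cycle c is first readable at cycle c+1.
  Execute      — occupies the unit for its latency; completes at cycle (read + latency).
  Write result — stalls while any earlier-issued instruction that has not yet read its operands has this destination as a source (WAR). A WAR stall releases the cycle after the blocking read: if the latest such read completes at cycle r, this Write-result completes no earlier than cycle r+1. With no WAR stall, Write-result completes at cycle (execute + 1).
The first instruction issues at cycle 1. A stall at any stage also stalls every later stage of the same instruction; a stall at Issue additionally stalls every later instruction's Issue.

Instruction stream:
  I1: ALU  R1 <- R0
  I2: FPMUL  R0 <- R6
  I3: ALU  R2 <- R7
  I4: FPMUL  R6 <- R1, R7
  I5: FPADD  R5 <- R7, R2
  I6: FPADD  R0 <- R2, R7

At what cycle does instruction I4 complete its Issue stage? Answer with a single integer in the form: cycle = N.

cycle 1: issue I1 (ALU)
cycle 2: I1 read-ops | issue I2 (FPMUL)
cycle 3: I1 finished on ALU | I2 read-ops
cycle 4: I1→R1
cycle 5: issue I3 (ALU)
cycle 6: I3 read-ops
cycle 7: I3 finished on ALU
cycle 8: I2 finished on FPMUL | I3→R2
cycle 9: I2→R0
cycle 10: issue I4 (FPMUL)
cycle 11: I4 read-ops | issue I5 (FPADD)
cycle 12: I5 read-ops
cycle 15: I5 finished on FPADD
cycle 16: I4 finished on FPMUL | I5→R5
cycle 17: I4→R6 | issue I6 (FPADD)
cycle 18: I6 read-ops
cycle 21: I6 finished on FPADD
cycle 22: I6→R0

cycle = 10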